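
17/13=1.31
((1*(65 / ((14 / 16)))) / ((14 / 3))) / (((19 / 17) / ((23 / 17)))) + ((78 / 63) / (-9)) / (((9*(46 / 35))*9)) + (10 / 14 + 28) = 2247036058 / 46830231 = 47.98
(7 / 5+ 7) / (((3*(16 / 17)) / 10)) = 119 / 4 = 29.75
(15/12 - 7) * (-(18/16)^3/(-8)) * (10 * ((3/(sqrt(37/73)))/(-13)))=251505 * sqrt(2701)/3940352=3.32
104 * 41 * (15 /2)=31980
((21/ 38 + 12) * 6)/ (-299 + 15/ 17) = -24327/ 96292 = -0.25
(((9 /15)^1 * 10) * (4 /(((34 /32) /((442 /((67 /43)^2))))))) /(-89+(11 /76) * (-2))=-17987072 /390543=-46.06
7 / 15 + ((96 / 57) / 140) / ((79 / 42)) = 10651 / 22515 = 0.47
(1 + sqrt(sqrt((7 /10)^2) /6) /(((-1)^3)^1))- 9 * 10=-89- sqrt(105) /30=-89.34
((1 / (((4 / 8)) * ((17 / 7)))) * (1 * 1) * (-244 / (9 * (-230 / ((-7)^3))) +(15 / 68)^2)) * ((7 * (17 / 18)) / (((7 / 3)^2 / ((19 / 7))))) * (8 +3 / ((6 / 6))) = -40391973061 / 33500880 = -1205.70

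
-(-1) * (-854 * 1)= -854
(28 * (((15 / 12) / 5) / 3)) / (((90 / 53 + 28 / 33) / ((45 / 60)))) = 12243 / 17816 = 0.69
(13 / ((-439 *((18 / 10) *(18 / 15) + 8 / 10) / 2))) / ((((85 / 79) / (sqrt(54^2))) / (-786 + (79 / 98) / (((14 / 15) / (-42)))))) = 11172430035 / 13530419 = 825.73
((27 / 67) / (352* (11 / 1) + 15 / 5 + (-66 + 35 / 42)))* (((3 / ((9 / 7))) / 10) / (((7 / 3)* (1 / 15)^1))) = 243 / 1531553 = 0.00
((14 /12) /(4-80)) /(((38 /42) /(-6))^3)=583443 /130321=4.48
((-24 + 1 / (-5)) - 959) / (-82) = 2458 / 205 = 11.99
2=2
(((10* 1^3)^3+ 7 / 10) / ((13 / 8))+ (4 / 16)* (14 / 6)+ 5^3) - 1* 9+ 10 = 579071 / 780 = 742.40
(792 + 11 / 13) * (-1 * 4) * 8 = -329824 / 13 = -25371.08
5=5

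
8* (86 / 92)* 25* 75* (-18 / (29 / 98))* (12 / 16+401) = -228551557500 / 667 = -342656008.25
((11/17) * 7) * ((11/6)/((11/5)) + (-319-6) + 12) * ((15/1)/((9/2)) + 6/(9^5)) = -4731314126/1003833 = -4713.25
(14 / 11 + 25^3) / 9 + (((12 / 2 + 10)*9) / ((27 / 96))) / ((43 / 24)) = 8607739 / 4257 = 2022.02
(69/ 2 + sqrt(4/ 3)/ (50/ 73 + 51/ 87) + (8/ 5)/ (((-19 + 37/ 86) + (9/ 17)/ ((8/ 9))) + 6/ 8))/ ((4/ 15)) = 10585* sqrt(3)/ 5382 + 103971741/ 805816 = 132.43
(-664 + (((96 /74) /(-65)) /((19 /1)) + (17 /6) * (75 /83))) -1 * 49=-5388956403 /7585370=-710.44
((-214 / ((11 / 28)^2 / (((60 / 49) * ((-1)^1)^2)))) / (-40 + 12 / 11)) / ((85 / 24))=2304 / 187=12.32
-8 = -8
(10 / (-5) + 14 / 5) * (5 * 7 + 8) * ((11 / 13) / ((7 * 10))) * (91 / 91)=0.42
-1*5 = -5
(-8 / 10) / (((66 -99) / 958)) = 3832 / 165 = 23.22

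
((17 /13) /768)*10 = 0.02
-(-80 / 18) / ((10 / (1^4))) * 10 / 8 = 5 / 9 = 0.56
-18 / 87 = -6 / 29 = -0.21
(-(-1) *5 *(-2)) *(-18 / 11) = 180 / 11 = 16.36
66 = 66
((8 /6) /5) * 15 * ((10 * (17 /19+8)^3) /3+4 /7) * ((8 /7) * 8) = 86517488128 /1008273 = 85807.60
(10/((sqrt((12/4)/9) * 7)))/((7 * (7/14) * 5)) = 4 * sqrt(3)/49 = 0.14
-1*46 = -46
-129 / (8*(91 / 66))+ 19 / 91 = -4181 / 364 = -11.49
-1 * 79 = -79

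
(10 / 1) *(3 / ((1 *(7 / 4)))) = 120 / 7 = 17.14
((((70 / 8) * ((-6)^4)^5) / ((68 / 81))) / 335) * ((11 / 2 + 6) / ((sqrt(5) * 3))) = 195009578360995.33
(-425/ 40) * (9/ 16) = -765/ 128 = -5.98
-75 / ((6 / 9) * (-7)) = 225 / 14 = 16.07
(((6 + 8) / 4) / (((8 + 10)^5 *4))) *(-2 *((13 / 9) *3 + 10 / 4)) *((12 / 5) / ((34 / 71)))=-20377 / 642453120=-0.00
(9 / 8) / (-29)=-9 / 232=-0.04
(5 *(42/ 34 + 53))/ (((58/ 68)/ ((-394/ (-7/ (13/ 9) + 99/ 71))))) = 1676481820/ 46197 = 36289.84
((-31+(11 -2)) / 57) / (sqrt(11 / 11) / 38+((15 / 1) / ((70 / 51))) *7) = -11 / 2181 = -0.01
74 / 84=37 / 42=0.88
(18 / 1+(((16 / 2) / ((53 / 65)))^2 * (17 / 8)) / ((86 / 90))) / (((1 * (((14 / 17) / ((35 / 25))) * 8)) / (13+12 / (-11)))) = 31212703341 / 53146280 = 587.30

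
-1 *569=-569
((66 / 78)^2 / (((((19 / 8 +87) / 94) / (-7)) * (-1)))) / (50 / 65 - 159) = -5264 / 158015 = -0.03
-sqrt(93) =-9.64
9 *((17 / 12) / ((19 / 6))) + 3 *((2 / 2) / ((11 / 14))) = 3279 / 418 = 7.84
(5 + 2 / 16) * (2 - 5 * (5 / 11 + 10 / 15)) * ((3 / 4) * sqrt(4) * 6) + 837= 59019 / 88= 670.67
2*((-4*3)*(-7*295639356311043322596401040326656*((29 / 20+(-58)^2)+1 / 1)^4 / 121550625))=52481109462589484798831670000000000000000.00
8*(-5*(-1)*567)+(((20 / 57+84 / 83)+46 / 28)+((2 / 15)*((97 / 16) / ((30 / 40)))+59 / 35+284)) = 11410347736 / 496755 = 22969.77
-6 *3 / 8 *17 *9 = -1377 / 4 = -344.25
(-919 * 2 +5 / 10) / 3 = -1225 / 2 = -612.50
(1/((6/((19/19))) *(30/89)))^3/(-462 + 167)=-0.00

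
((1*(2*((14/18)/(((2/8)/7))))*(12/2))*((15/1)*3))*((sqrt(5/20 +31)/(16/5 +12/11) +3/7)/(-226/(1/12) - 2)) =-202125*sqrt(5)/80063 - 2520/1357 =-7.50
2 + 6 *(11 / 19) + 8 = 256 / 19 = 13.47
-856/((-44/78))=16692/11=1517.45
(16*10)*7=1120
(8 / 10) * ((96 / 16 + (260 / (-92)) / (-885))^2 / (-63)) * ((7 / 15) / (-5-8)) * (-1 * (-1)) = 2389058884 / 145428434775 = 0.02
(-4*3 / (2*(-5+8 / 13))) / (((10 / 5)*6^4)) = 13 / 24624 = 0.00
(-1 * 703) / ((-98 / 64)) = 22496 / 49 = 459.10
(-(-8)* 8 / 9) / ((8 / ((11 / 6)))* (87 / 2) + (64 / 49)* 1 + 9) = 34496 / 970803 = 0.04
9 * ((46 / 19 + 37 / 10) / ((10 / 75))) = 31401 / 76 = 413.17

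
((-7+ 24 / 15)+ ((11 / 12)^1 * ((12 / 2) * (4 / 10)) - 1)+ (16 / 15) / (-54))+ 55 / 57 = -25046 / 7695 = -3.25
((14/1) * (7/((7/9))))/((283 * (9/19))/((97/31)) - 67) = -116109/22262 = -5.22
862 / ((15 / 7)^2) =42238 / 225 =187.72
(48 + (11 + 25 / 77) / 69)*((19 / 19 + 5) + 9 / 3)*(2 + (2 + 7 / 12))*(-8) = -2558960 / 161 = -15894.16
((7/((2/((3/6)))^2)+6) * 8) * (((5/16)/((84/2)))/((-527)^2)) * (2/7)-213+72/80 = -1385476664993/6532186080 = -212.10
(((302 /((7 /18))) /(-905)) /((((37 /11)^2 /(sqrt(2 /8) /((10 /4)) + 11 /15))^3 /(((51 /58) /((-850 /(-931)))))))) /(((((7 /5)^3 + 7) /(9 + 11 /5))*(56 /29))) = -6973338874348 /25251558601576875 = -0.00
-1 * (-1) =1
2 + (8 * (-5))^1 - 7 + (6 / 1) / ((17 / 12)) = -693 / 17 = -40.76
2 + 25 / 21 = 67 / 21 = 3.19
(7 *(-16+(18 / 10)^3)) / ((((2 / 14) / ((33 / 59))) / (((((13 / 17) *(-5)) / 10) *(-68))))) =-53435382 / 7375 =-7245.48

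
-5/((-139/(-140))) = -700/139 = -5.04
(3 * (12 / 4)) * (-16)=-144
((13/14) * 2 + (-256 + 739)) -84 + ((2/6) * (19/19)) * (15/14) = 5617/14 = 401.21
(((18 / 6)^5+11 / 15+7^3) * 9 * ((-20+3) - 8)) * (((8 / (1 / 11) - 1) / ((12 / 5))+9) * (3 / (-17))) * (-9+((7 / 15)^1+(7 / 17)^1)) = -9897190953 / 1156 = -8561583.87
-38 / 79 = -0.48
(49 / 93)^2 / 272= 2401 / 2352528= 0.00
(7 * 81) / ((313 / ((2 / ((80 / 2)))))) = 567 / 6260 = 0.09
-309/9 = -103/3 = -34.33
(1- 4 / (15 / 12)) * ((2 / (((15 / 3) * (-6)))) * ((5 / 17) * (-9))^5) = -27064125 / 1419857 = -19.06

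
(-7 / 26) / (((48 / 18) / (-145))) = 3045 / 208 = 14.64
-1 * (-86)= 86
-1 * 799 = -799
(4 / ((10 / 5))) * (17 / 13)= 34 / 13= 2.62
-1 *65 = -65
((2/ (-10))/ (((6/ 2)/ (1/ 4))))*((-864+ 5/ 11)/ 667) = 413/ 19140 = 0.02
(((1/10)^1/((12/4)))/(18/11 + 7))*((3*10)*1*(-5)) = -11/19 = -0.58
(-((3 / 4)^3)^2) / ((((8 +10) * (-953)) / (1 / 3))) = 0.00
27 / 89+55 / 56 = 6407 / 4984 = 1.29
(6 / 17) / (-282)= -1 / 799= -0.00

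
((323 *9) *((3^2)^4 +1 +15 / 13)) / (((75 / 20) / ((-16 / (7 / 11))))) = -58203938496 / 455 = -127920743.95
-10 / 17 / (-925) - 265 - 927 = -3748838 / 3145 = -1192.00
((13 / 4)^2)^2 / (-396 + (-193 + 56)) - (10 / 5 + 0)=-23189 / 10496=-2.21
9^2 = 81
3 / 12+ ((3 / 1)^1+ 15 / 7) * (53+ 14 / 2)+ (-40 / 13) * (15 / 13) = 1444543 / 4732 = 305.27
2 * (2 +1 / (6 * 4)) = 49 / 12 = 4.08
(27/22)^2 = 729/484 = 1.51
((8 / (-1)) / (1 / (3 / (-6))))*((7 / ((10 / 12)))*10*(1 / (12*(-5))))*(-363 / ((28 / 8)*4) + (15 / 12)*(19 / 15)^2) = 30143 / 225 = 133.97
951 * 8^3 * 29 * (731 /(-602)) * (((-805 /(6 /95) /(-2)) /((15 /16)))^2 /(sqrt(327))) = -21392771483955200 * sqrt(327) /8829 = -43815665417529.22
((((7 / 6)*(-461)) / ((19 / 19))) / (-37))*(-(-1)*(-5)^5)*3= -136275.34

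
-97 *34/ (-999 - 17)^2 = -1649/ 516128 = -0.00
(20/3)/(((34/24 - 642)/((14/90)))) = -0.00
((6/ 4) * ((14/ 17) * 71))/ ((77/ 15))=3195/ 187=17.09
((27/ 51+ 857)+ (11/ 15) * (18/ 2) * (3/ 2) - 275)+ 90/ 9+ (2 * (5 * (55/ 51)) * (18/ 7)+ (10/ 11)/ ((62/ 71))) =256135281/ 405790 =631.20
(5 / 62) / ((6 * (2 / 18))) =15 / 124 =0.12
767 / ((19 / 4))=161.47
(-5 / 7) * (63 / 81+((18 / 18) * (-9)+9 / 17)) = 5885 / 1071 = 5.49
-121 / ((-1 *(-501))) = -121 / 501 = -0.24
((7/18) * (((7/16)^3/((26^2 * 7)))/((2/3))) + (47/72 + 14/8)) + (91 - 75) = 1834394629/99680256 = 18.40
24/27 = 8/9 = 0.89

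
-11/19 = -0.58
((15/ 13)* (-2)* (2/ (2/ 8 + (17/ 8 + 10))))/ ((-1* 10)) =16/ 429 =0.04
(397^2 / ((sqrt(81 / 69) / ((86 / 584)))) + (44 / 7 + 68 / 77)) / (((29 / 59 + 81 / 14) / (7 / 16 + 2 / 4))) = 12213 / 11407 + 2798978231 *sqrt(69) / 7267296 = 3200.34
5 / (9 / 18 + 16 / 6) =30 / 19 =1.58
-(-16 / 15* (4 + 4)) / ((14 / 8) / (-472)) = -241664 / 105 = -2301.56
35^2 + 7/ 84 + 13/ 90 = 220541/ 180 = 1225.23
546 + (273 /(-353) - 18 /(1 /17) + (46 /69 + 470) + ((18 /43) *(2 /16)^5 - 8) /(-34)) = 18013589822149 /25366659072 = 710.13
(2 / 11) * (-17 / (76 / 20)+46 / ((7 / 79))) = 136902 / 1463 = 93.58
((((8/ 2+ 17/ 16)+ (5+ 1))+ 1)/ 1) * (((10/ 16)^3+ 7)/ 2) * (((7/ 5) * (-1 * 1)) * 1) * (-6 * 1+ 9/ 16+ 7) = -25054295/ 262144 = -95.57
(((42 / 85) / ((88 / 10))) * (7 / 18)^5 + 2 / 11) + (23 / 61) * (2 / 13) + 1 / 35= 1758083215067 / 6538138326720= 0.27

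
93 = 93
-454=-454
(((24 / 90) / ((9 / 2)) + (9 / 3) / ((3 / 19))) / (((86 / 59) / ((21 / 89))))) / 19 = 1062649 / 6544170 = 0.16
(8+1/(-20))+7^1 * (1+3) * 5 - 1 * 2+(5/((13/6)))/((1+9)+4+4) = 113941/780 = 146.08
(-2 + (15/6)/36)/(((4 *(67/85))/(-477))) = 626195/2144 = 292.07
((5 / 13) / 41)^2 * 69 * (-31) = -0.19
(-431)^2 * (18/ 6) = 557283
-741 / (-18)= 247 / 6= 41.17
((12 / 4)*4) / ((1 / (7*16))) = 1344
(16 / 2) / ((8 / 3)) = 3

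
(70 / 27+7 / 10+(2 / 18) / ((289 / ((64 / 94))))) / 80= 12076247 / 293392800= 0.04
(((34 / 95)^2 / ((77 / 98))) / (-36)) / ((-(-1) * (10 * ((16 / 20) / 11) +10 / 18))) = -4046 / 1146175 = -0.00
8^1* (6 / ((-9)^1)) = -16 / 3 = -5.33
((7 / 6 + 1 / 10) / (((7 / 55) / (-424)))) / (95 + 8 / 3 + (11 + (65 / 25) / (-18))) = -2658480 / 68369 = -38.88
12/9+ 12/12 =7/3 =2.33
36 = 36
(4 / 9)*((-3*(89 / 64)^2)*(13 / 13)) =-7921 / 3072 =-2.58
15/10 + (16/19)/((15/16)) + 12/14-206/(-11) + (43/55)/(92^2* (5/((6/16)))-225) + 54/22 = 362398321807/14829772650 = 24.44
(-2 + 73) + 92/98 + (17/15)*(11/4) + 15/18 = 74371/980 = 75.89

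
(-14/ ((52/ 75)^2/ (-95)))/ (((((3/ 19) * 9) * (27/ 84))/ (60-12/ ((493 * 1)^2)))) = 134352819475000/ 369677529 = 363432.48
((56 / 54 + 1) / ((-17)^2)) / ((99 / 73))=365 / 70227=0.01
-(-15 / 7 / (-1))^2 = -225 / 49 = -4.59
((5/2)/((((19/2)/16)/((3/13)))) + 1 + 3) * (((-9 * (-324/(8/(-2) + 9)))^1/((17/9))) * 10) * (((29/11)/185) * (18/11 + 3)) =5607607968/5529095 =1014.20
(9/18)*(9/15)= 3/10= 0.30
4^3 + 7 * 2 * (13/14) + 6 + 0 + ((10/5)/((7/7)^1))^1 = 85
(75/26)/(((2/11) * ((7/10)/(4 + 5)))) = 37125/182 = 203.98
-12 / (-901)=12 / 901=0.01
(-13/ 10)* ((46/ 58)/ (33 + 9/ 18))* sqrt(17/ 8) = -299* sqrt(34)/ 38860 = -0.04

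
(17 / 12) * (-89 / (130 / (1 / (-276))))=1513 / 430560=0.00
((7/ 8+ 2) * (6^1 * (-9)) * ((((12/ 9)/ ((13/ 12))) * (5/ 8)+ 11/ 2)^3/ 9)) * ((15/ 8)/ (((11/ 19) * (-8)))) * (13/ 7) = 85164139755/ 26650624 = 3195.58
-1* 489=-489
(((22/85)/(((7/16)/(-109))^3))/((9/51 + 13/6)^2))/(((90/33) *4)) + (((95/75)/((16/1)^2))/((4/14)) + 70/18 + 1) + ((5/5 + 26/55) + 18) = -66804.64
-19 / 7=-2.71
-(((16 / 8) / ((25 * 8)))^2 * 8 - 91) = 113749 / 1250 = 91.00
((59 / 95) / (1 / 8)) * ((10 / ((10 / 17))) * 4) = 32096 / 95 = 337.85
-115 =-115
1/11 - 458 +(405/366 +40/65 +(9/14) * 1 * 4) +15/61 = -55366429/122122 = -453.37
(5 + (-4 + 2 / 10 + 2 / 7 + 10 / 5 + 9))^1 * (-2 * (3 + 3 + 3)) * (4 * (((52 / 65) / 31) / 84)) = -10488 / 37975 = -0.28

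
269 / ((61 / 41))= 11029 / 61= 180.80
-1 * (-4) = 4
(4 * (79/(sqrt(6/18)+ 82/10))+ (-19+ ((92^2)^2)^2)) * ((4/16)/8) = 12876661527021470043/80288 - 1975 * sqrt(3)/40144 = 160380897855488.53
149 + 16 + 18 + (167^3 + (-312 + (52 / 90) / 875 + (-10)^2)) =183386463776 / 39375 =4657434.00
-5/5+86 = 85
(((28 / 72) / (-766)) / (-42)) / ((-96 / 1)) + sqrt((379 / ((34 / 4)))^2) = 44.59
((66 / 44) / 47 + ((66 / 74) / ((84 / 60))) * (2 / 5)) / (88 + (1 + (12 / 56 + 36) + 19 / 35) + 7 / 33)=1151865 / 506029871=0.00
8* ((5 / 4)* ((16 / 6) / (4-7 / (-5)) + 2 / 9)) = 580 / 81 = 7.16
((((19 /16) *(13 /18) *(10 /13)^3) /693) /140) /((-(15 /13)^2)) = -19 /6286896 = -0.00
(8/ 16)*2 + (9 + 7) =17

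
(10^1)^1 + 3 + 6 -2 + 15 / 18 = 107 / 6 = 17.83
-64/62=-32/31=-1.03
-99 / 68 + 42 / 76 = -1167 / 1292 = -0.90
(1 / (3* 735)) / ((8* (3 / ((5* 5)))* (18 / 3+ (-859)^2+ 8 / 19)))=95 / 148386208824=0.00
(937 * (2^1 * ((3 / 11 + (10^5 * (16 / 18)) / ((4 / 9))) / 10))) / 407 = 2061402811 / 22385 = 92088.58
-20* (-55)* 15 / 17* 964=15906000 / 17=935647.06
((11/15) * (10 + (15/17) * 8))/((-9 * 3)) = -0.46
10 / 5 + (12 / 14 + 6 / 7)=26 / 7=3.71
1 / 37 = 0.03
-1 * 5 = -5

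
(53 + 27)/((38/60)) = 2400/19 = 126.32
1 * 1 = 1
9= 9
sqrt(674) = 25.96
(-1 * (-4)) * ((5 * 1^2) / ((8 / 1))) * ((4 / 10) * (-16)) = -16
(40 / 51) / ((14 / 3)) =0.17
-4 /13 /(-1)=4 /13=0.31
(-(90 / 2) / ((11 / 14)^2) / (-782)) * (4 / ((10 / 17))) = 1764 / 2783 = 0.63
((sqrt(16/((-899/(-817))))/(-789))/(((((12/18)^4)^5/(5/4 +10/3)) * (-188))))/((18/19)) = 44983823445 * sqrt(734483)/93218733555712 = 0.41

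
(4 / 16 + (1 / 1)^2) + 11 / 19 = 139 / 76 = 1.83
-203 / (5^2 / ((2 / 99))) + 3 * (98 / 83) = 693952 / 205425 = 3.38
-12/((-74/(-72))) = -432/37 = -11.68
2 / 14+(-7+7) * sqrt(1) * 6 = 1 / 7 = 0.14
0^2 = 0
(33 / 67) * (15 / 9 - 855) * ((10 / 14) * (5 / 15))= -140800 / 1407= -100.07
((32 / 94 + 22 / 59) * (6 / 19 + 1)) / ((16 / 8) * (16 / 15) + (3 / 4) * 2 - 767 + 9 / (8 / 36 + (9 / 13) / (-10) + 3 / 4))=-3134635500 / 2516226430931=-0.00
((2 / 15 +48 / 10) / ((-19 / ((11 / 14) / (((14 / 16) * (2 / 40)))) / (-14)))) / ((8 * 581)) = 3256 / 231819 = 0.01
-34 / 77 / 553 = -34 / 42581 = -0.00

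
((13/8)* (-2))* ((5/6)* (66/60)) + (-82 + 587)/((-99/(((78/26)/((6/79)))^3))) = -497974109/1584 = -314377.59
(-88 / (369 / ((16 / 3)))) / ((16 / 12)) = -0.95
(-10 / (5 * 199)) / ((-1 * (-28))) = -1 / 2786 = -0.00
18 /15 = 6 /5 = 1.20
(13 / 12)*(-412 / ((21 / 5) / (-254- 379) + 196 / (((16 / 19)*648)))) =-1220525280 / 964061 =-1266.02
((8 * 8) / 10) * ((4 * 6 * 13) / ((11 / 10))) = 19968 / 11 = 1815.27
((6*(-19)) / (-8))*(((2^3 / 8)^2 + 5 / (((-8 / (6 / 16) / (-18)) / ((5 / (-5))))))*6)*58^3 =-429563457 / 8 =-53695432.12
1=1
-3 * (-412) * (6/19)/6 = 1236/19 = 65.05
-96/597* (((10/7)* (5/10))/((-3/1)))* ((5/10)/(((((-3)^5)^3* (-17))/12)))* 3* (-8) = -2560/113265488889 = -0.00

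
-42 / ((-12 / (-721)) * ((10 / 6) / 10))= -15141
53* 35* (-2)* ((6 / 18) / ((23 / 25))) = -92750 / 69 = -1344.20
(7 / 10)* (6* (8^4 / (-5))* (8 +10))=-1548288 / 25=-61931.52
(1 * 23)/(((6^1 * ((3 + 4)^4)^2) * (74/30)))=115/426595274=0.00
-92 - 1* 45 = -137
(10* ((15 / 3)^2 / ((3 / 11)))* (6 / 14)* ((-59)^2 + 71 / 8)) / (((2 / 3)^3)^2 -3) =-2544118875 / 5404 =-470784.40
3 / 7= 0.43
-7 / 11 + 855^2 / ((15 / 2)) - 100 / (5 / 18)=1068203 / 11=97109.36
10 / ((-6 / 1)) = -5 / 3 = -1.67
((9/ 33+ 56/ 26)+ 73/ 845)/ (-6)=-3893/ 9295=-0.42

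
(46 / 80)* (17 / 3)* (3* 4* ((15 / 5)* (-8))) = -4692 / 5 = -938.40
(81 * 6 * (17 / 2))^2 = 17065161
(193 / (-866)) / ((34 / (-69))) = 13317 / 29444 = 0.45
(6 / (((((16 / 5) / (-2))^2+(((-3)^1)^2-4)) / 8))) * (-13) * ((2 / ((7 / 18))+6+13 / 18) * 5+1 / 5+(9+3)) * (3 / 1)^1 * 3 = -23431720 / 441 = -53133.15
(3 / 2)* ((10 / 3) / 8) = 0.62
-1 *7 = -7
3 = 3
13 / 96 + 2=205 / 96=2.14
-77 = -77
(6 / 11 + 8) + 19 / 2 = 397 / 22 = 18.05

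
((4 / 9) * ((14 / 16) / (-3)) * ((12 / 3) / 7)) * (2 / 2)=-0.07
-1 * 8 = -8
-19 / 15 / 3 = -19 / 45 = -0.42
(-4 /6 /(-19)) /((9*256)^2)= 1 /151289856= 0.00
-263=-263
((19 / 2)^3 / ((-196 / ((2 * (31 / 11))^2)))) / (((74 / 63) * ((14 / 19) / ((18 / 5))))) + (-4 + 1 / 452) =-1154235956813 / 1983131920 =-582.03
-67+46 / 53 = -3505 / 53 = -66.13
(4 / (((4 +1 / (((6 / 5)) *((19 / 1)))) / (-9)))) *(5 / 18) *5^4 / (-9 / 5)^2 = -5937500 / 12447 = -477.02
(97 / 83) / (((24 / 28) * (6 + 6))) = 679 / 5976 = 0.11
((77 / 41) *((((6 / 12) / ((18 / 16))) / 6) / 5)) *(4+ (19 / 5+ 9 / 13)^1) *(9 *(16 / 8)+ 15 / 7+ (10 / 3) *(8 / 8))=1995664 / 359775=5.55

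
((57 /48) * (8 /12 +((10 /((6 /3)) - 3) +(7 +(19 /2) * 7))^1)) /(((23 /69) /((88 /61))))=95513 /244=391.45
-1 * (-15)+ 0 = 15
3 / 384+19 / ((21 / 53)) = 128917 / 2688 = 47.96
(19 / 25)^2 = 361 / 625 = 0.58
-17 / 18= -0.94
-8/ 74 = -4/ 37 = -0.11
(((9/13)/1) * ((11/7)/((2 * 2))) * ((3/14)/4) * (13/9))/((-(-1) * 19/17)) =561/29792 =0.02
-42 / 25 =-1.68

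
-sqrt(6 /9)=-sqrt(6) /3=-0.82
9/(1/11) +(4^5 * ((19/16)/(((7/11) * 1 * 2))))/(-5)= -92.09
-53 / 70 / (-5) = 53 / 350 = 0.15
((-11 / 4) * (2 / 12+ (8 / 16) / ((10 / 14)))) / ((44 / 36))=-39 / 20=-1.95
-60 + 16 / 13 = -764 / 13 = -58.77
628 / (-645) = -628 / 645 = -0.97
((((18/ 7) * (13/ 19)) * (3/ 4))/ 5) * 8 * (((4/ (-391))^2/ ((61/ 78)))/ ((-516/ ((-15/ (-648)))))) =-676/ 53333912779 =-0.00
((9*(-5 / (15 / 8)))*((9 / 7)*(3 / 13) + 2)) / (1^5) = -5016 / 91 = -55.12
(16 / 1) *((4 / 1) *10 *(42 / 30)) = 896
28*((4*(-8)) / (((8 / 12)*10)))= -672 / 5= -134.40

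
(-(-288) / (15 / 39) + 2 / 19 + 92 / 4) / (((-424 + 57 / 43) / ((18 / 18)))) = -3153233 / 1726625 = -1.83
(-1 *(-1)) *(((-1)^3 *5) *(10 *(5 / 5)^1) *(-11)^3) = 66550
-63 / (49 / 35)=-45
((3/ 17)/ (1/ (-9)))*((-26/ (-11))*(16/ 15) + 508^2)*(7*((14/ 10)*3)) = -56334631248/ 4675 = -12050188.50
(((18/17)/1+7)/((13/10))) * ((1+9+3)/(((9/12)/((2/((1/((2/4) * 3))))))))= 5480/17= 322.35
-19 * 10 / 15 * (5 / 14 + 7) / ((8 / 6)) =-1957 / 28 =-69.89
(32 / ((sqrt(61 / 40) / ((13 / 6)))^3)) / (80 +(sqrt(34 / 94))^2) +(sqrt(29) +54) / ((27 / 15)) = 33042880*sqrt(610) / 379463859 +5*sqrt(29) / 9 +30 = 35.14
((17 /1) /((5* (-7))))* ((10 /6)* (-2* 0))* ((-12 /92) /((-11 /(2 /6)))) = 0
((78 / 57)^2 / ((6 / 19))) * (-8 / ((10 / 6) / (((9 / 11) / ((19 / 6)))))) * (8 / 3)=-389376 / 19855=-19.61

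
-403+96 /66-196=-6573 /11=-597.55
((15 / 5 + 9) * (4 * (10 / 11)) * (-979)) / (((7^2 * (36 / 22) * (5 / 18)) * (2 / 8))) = -7672.16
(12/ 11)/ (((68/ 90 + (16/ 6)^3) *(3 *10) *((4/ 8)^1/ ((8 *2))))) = 864/ 14641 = 0.06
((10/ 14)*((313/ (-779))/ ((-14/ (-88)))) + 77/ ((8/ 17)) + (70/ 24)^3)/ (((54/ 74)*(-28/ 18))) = -455477872453/ 2770298496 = -164.41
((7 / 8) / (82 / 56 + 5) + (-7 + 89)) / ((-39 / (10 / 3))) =-49555 / 7059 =-7.02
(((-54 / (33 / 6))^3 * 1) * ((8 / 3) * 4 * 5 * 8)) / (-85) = 107495424 / 22627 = 4750.76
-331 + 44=-287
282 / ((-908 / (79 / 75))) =-3713 / 11350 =-0.33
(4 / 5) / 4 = 1 / 5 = 0.20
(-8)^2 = 64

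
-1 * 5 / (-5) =1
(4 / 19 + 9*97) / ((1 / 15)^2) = 3732975 / 19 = 196472.37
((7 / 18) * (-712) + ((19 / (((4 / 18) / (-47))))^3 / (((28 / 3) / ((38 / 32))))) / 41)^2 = 70925063695550216475994768969 / 1748995670016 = 40551880665834573.73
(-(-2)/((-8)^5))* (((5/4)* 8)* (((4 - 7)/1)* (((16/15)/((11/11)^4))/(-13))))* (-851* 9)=7659/6656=1.15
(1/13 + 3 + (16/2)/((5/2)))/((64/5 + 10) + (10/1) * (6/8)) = 272/1313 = 0.21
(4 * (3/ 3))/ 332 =1/ 83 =0.01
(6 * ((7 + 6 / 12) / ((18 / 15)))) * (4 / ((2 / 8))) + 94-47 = 647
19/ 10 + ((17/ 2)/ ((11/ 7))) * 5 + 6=34.95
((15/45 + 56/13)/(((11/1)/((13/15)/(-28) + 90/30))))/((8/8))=225707/180180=1.25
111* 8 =888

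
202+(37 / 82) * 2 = 8319 / 41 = 202.90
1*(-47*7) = -329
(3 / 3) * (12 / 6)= 2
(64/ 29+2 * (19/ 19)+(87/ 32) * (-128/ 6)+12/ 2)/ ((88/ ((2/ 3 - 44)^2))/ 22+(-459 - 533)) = 5855850/ 121544539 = 0.05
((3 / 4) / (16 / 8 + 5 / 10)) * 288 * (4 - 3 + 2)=1296 / 5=259.20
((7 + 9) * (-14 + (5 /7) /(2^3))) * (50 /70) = -158.98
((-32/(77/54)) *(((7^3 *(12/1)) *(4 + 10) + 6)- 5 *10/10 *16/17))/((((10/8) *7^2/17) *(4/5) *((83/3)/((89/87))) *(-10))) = 15065925696/9081611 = 1658.95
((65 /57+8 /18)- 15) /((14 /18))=-2294 /133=-17.25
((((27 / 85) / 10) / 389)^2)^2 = 531441 / 11952922624183506250000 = 0.00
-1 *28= -28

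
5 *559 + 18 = 2813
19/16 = 1.19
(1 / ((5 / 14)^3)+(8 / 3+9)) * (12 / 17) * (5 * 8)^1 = 403424 / 425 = 949.23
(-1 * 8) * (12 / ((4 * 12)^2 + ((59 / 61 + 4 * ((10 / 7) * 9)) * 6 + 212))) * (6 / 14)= -8784 / 604285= -0.01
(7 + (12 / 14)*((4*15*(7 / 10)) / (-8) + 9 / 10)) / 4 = 229 / 280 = 0.82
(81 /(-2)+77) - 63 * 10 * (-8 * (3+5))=80713 /2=40356.50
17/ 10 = 1.70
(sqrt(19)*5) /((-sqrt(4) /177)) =-885*sqrt(19) /2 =-1928.81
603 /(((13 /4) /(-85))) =-205020 /13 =-15770.77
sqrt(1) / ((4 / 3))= 3 / 4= 0.75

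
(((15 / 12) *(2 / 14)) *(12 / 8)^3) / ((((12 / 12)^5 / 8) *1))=135 / 28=4.82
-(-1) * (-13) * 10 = -130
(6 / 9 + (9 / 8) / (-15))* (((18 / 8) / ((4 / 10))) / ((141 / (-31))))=-2201 / 3008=-0.73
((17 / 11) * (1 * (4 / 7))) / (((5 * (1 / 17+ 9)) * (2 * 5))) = 289 / 148225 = 0.00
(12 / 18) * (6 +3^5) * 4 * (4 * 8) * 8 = 169984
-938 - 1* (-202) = -736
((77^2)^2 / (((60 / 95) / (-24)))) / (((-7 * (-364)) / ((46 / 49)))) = -6398117 / 13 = -492162.85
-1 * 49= -49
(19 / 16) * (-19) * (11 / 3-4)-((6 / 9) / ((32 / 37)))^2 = 15959 / 2304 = 6.93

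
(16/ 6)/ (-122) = -4/ 183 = -0.02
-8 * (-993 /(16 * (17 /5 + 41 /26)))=64545 /647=99.76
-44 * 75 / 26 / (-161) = 1650 / 2093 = 0.79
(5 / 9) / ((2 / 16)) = 40 / 9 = 4.44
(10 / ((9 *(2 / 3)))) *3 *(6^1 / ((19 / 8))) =240 / 19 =12.63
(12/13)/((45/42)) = 56/65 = 0.86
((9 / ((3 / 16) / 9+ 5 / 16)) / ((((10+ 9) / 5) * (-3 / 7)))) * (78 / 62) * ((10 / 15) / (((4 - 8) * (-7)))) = -585 / 1178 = -0.50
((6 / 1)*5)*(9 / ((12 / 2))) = 45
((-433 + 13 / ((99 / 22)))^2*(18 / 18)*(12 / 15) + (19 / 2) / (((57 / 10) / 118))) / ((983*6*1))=30009107 / 1194345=25.13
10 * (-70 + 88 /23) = -15220 /23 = -661.74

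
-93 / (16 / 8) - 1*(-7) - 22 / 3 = -281 / 6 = -46.83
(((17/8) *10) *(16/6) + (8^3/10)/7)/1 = 63.98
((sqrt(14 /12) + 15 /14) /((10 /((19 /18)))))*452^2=485222 /21 + 485222*sqrt(42) /135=46399.13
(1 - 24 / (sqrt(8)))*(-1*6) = -6 + 36*sqrt(2) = 44.91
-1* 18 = -18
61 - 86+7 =-18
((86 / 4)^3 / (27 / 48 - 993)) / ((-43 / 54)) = 12.58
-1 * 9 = -9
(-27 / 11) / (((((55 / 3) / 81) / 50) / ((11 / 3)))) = -21870 / 11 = -1988.18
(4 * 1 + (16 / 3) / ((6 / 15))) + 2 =58 / 3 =19.33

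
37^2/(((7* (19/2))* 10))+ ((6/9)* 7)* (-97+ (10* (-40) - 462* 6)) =-30430283/1995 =-15253.27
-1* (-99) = 99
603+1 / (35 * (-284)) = 5993819 / 9940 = 603.00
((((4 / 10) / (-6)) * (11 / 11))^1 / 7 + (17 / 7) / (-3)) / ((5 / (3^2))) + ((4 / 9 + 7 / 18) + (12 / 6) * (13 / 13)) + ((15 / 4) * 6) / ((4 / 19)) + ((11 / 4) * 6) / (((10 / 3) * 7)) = 457553 / 4200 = 108.94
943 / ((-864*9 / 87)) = -27347 / 2592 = -10.55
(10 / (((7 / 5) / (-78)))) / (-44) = 975 / 77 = 12.66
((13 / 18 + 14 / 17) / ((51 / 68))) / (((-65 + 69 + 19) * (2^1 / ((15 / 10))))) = 473 / 7038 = 0.07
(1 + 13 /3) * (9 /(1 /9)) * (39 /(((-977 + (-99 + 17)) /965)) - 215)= -38206080 /353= -108232.52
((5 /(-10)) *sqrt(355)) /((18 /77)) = -77 *sqrt(355) /36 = -40.30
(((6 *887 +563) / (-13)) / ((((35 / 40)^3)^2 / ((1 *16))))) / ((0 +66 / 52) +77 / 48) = -107709726720 / 19176787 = -5616.67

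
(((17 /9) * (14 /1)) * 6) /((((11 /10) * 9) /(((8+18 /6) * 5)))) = 23800 /27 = 881.48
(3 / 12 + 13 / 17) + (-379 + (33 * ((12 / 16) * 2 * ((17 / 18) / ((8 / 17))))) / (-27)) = -5605891 / 14688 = -381.66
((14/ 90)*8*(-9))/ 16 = -7/ 10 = -0.70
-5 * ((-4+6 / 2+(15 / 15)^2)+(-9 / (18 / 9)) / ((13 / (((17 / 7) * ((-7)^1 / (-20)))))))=153 / 104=1.47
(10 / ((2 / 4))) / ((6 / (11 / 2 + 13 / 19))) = 1175 / 57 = 20.61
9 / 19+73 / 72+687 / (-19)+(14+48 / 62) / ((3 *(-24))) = -34.88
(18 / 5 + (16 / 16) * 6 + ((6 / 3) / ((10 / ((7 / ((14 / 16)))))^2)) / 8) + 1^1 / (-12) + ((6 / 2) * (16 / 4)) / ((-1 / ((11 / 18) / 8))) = 219 / 25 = 8.76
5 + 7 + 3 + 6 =21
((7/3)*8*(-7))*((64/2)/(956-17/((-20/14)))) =-4.32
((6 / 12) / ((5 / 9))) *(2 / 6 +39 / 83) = 60 / 83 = 0.72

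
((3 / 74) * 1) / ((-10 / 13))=-39 / 740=-0.05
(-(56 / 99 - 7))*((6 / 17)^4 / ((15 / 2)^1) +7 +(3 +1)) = 2926708603 / 41342895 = 70.79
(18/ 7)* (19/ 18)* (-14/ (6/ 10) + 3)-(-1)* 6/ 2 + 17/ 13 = -50.88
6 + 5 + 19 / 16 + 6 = 291 / 16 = 18.19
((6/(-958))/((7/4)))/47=-12/157591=-0.00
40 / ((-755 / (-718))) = 5744 / 151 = 38.04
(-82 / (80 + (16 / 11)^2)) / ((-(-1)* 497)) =-4961 / 2469096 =-0.00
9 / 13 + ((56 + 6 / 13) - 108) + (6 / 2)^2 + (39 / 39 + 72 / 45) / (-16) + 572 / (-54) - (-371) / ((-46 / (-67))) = 315020291 / 645840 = 487.77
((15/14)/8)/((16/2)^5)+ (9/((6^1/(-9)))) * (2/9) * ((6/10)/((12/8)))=-22020021/18350080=-1.20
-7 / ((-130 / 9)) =63 / 130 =0.48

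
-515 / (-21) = 24.52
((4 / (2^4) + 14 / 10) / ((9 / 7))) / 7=11 / 60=0.18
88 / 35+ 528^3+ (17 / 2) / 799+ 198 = 484281921807 / 3290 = 147198152.52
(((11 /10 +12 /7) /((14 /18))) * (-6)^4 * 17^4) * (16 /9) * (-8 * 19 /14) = -12964939439616 /1715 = -7559731451.67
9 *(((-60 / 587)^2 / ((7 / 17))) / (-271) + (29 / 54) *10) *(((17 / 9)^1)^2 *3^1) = 27390616460065 / 52945438833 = 517.34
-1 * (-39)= 39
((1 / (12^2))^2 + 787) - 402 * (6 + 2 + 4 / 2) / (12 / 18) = -108718847 / 20736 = -5243.00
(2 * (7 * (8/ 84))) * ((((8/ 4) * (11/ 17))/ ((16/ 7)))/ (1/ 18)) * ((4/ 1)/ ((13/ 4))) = 3696/ 221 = 16.72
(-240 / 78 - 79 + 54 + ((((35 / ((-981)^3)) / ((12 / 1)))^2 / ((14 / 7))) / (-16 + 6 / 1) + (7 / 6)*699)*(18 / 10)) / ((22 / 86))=229554050574631682220256357 / 40784961817849478074560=5628.40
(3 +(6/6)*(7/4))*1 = 19/4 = 4.75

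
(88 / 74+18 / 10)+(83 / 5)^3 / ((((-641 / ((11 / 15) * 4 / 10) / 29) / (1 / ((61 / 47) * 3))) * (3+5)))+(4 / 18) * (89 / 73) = 1731042927701 / 1320147512500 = 1.31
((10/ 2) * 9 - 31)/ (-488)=-7/ 244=-0.03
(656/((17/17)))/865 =656/865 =0.76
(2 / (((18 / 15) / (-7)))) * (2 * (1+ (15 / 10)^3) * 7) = -8575 / 12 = -714.58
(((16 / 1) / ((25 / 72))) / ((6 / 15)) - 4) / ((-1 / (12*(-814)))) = 1086201.60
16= 16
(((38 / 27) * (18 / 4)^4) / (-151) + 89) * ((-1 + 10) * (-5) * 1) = -4630275 / 1208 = -3833.01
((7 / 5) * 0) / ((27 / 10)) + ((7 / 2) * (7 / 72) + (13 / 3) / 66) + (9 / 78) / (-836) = 158767 / 391248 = 0.41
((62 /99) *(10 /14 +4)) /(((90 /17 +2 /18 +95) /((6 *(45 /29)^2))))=19209150 /45218047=0.42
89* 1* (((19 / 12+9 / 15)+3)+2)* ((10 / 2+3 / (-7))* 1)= 306872 / 105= 2922.59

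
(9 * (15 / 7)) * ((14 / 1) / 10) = 27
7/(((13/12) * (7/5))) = 60/13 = 4.62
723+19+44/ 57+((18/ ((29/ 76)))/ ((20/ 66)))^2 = 29931381938/ 1198425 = 24975.60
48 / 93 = 16 / 31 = 0.52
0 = 0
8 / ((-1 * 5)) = -8 / 5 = -1.60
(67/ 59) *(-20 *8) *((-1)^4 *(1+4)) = -53600/ 59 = -908.47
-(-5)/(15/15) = 5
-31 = -31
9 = 9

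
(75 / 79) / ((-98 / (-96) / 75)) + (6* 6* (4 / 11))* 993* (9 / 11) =5014368288 / 468391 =10705.52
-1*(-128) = 128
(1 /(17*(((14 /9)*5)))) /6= 3 /2380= 0.00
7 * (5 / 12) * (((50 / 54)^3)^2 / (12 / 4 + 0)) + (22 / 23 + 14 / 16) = 1568112749387 / 641568329784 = 2.44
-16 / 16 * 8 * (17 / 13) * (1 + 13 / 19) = -4352 / 247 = -17.62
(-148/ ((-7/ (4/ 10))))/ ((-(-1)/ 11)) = 3256/ 35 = 93.03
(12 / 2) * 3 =18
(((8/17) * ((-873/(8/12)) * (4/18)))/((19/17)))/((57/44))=-34144/361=-94.58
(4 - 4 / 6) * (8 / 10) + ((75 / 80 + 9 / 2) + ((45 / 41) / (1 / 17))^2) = 28744709 / 80688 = 356.25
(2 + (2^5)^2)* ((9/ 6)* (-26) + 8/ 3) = -37278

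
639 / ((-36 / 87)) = -6177 / 4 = -1544.25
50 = 50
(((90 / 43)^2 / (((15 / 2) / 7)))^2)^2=3266533992960000 / 11688200277601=279.47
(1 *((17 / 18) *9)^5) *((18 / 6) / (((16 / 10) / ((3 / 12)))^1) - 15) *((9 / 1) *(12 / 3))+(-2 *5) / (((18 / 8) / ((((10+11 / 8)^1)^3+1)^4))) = -179640633400516062714285 / 8589934592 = -20912922150515.49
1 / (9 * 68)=1 / 612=0.00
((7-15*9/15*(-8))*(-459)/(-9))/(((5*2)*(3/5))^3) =1343/72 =18.65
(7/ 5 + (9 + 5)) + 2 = 87/ 5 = 17.40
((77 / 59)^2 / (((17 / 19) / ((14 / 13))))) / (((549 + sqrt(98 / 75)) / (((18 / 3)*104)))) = 3117008109600 / 1337694723929 - 2649551520*sqrt(6) / 1337694723929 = 2.33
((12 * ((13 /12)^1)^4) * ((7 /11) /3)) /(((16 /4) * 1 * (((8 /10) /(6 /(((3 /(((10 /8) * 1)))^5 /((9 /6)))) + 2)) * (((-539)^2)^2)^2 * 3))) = 758437355 /7001353930107089282840933695488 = 0.00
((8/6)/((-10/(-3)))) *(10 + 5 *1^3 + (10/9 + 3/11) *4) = 4066/495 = 8.21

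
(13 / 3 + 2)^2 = 361 / 9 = 40.11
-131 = -131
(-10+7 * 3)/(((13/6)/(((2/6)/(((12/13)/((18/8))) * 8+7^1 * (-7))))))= -66/1783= -0.04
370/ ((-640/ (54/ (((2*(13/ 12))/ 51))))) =-152847/ 208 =-734.84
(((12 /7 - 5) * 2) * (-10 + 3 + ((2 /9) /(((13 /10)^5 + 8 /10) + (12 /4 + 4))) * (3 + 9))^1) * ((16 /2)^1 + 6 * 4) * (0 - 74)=-2546426521984 /24177153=-105323.67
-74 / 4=-37 / 2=-18.50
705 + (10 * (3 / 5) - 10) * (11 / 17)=11941 / 17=702.41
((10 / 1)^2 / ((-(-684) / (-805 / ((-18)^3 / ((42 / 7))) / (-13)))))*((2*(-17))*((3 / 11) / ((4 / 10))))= 1710625 / 7922772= 0.22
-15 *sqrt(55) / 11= -10.11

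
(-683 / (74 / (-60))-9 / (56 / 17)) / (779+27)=1141779 / 1670032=0.68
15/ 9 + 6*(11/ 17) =283/ 51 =5.55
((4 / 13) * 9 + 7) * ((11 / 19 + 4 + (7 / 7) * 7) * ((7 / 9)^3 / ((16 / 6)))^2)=821778265 / 233361648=3.52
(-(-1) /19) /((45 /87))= 29 /285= 0.10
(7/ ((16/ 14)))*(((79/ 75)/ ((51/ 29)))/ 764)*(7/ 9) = 785813/ 210405600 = 0.00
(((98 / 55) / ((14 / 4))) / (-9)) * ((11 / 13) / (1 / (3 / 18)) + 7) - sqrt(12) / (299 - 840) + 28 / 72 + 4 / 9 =2 * sqrt(3) / 541 + 16579 / 38610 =0.44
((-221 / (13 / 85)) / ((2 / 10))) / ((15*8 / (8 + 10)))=-4335 / 4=-1083.75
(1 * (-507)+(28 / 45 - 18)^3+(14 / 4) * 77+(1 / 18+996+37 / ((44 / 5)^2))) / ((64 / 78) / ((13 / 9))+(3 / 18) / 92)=-7877.09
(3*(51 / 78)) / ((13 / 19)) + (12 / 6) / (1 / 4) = 10.87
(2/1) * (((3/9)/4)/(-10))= -1/60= -0.02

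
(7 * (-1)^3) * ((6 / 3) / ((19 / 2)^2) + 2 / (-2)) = 2471 / 361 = 6.84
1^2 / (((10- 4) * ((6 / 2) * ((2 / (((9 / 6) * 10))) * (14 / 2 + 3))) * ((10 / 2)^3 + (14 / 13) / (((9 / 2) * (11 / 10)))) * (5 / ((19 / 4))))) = 8151 / 25784800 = 0.00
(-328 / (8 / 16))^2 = 430336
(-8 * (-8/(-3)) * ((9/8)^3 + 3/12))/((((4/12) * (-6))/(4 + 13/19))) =83.63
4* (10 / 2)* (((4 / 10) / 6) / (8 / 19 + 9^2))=76 / 4641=0.02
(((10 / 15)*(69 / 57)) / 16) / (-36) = -23 / 16416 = -0.00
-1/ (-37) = 1/ 37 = 0.03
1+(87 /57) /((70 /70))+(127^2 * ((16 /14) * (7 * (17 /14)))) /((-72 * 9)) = -239.27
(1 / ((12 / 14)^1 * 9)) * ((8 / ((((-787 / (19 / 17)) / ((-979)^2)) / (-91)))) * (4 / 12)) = 46400045692 / 1083699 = 42816.36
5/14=0.36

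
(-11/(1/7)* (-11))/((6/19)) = 16093/6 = 2682.17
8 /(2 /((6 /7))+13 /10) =240 /109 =2.20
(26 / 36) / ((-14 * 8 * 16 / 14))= -13 / 2304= -0.01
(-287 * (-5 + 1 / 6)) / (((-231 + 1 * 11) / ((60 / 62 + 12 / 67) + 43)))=-278.36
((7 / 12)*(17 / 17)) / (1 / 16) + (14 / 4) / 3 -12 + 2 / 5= -11 / 10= -1.10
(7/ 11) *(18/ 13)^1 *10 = 8.81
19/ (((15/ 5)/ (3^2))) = 57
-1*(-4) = 4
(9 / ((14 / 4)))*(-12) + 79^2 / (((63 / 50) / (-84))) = -8738048 / 21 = -416097.52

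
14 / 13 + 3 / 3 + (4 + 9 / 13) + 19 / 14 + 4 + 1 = 2389 / 182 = 13.13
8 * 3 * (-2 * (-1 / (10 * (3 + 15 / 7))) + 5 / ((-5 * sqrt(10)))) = 14 / 15-12 * sqrt(10) / 5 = -6.66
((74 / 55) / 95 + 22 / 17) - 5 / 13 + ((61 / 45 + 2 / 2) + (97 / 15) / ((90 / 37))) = 370248607 / 62355150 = 5.94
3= 3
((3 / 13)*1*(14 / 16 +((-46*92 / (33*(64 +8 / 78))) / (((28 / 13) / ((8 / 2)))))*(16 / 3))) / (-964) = 21876031 / 4824820000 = 0.00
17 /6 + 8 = 65 /6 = 10.83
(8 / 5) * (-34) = -272 / 5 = -54.40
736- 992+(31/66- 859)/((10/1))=-225623/660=-341.85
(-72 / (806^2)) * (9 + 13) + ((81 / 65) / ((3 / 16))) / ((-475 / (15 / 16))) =-1200033 / 77144275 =-0.02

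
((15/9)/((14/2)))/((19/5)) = 25/399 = 0.06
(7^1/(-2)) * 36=-126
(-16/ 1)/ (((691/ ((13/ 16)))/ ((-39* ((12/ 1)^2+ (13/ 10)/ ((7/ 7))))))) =736671/ 6910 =106.61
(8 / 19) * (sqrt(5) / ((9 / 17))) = 136 * sqrt(5) / 171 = 1.78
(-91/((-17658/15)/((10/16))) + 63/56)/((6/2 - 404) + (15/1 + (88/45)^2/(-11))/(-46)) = -95304525/32597819912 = -0.00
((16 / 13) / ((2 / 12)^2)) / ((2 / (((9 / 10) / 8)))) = 162 / 65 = 2.49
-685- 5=-690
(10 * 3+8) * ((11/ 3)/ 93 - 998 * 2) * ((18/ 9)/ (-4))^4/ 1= -10580587/ 2232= -4740.41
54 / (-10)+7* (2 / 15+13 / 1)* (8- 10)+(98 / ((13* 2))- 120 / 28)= -259054 / 1365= -189.78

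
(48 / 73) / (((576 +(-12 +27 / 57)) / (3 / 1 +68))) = 21584 / 260975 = 0.08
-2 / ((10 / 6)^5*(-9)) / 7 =54 / 21875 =0.00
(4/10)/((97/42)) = 0.17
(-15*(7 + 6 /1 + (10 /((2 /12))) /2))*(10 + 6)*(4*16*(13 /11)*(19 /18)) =-823932.12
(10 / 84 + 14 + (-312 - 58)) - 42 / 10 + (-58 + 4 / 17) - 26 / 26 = -418.85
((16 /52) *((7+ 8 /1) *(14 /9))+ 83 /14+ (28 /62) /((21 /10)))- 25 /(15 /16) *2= -677213 /16926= -40.01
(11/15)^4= 14641/50625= 0.29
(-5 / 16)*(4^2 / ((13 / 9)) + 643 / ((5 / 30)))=-125745 / 104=-1209.09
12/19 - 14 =-13.37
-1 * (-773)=773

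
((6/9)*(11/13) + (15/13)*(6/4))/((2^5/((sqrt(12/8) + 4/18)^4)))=44929*sqrt(6)/909792 + 12669083/65505024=0.31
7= 7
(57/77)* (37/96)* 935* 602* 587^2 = 885357985585/16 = 55334874099.06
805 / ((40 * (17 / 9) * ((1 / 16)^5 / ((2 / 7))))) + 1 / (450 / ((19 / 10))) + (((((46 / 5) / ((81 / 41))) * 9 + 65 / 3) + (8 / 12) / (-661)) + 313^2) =55454953800901 / 16855500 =3290021.29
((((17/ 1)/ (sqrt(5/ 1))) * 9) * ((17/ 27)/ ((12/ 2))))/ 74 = 289 * sqrt(5)/ 6660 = 0.10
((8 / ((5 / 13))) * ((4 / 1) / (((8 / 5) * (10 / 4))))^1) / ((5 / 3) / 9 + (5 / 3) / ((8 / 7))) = 22464 / 1775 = 12.66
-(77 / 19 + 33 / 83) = -7018 / 1577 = -4.45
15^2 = 225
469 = 469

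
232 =232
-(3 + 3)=-6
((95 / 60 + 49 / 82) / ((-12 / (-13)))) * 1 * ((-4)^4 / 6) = 111592 / 1107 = 100.81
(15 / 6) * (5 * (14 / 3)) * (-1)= -175 / 3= -58.33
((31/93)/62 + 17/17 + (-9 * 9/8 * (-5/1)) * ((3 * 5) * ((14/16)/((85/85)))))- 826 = -955543/5952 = -160.54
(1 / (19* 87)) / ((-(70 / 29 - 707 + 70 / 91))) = 13 / 15124323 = 0.00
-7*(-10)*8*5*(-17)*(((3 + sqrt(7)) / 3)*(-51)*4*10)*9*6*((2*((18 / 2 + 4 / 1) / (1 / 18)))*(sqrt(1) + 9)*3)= 24540122880000*sqrt(7) + 73620368640000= 138547430923446.16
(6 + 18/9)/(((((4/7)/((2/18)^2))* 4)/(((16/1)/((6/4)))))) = 112/243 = 0.46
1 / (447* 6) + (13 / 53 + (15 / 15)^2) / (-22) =-7993 / 142146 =-0.06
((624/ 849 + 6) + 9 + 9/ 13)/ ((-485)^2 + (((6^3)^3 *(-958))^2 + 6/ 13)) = 60436/ 342912497152271315164969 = 0.00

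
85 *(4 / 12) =28.33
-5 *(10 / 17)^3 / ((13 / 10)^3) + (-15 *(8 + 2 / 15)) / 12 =-688425521 / 64763166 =-10.63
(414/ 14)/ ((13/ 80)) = 16560/ 91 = 181.98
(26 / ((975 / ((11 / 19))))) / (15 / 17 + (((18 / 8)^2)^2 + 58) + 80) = 95744 / 1020233025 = 0.00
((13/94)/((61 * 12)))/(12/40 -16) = -65/5401428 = -0.00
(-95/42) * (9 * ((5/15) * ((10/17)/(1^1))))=-475/119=-3.99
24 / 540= 2 / 45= 0.04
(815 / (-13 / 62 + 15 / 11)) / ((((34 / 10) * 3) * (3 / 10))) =27791500 / 120411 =230.81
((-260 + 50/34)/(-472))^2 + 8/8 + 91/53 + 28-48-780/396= -18.95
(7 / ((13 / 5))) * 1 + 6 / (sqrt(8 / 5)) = 35 / 13 + 3 * sqrt(10) / 2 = 7.44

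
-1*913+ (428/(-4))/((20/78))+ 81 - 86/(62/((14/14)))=-387713/310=-1250.69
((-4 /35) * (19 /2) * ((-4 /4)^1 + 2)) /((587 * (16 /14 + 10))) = -19 /114465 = -0.00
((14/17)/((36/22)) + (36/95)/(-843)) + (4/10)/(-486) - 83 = -1819527233/22055409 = -82.50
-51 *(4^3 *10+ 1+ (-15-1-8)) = -31467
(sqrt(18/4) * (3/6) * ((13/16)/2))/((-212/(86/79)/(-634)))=531609 * sqrt(2)/535936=1.40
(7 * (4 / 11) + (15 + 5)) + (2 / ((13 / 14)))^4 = 13844344 / 314171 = 44.07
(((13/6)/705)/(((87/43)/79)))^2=1950193921/135431360100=0.01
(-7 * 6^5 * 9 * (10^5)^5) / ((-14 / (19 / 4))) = 1662120000000000000000000000000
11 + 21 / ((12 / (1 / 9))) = 403 / 36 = 11.19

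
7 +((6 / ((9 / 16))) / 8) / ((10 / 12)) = 43 / 5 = 8.60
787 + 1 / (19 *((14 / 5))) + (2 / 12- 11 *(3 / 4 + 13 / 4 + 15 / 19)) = 293066 / 399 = 734.50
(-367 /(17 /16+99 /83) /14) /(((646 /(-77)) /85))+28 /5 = 7020088 /56905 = 123.37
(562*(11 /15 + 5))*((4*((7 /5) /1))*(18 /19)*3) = 24359328 /475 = 51282.80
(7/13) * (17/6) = 119/78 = 1.53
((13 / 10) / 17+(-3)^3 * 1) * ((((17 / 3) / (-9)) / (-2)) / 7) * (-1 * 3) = 4577 / 1260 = 3.63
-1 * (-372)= 372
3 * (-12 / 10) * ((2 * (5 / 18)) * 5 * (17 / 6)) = -85 / 3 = -28.33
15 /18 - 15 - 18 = -193 /6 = -32.17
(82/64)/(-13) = -41/416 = -0.10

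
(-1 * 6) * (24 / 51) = -48 / 17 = -2.82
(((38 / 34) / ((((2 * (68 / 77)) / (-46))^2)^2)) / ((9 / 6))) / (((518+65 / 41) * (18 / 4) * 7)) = 1094746744586957 / 52267185223488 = 20.95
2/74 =1/37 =0.03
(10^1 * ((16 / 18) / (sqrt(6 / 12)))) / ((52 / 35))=700 * sqrt(2) / 117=8.46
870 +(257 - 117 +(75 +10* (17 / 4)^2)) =10125 / 8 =1265.62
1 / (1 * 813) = 1 / 813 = 0.00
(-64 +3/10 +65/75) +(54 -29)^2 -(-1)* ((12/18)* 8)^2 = 10631/18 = 590.61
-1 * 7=-7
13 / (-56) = -13 / 56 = -0.23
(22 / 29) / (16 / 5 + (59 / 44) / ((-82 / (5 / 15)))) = 0.24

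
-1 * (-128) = 128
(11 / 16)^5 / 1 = 161051 / 1048576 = 0.15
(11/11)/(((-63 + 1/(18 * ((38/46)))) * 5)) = -342/107615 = -0.00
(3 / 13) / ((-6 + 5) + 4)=1 / 13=0.08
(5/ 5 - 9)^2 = 64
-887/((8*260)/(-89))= 78943/2080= 37.95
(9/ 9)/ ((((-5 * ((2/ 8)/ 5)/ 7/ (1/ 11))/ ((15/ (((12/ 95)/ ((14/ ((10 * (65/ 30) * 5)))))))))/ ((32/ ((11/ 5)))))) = -893760/ 1573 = -568.19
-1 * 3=-3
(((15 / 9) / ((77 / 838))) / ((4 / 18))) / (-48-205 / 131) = -823335 / 499961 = -1.65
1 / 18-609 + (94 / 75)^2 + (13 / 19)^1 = -14408873 / 23750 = -606.69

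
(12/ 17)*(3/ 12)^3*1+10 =2723/ 272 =10.01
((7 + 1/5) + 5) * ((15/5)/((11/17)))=56.56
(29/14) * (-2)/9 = -29/63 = -0.46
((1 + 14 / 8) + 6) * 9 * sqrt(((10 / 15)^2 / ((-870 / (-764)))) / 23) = 7 * sqrt(3821910) / 1334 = 10.26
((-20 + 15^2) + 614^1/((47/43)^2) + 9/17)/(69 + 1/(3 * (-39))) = 790279659/75781954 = 10.43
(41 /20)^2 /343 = 0.01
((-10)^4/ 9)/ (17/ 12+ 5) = 40000/ 231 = 173.16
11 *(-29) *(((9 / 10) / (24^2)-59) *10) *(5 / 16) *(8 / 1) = 60225605 / 128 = 470512.54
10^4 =10000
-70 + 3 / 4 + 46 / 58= -7941 / 116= -68.46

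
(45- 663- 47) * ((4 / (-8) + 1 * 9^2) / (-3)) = 107065 / 6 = 17844.17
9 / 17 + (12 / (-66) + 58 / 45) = 13771 / 8415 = 1.64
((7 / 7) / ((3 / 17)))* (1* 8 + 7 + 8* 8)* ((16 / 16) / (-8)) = -1343 / 24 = -55.96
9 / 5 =1.80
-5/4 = -1.25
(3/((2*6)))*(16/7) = 4/7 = 0.57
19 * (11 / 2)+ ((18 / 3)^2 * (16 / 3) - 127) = 339 / 2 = 169.50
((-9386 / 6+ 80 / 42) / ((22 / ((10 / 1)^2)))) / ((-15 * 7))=109370 / 1617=67.64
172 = 172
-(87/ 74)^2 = -1.38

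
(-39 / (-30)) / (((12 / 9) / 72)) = 351 / 5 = 70.20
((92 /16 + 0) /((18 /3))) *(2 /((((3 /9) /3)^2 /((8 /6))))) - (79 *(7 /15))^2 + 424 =-163834 /225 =-728.15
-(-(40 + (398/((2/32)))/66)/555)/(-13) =-4504/238095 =-0.02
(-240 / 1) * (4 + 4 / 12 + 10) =-3440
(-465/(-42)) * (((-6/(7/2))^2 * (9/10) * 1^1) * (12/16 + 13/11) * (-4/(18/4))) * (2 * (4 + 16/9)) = -2192320/3773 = -581.05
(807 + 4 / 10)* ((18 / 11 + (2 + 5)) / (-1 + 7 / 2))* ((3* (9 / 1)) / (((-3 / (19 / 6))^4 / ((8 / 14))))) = 908728333 / 17010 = 53423.18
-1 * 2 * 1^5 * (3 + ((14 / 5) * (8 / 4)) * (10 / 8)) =-20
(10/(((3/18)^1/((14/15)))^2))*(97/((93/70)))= 2129344/93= 22896.17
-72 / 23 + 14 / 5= -38 / 115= -0.33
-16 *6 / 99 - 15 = -527 / 33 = -15.97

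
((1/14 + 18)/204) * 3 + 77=73557/952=77.27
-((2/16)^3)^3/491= -1/65900904448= -0.00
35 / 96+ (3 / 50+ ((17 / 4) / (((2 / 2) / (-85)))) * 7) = -6067981 / 2400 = -2528.33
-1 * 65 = -65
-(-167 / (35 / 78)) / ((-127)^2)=13026 / 564515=0.02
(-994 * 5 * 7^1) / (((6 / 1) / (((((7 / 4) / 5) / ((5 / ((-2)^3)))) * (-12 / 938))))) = -13916 / 335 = -41.54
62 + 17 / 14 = 885 / 14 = 63.21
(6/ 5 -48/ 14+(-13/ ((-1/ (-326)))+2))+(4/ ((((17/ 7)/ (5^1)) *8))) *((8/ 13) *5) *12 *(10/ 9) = -97368094/ 23205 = -4196.00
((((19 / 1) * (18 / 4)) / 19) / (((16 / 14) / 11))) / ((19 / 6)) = 2079 / 152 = 13.68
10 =10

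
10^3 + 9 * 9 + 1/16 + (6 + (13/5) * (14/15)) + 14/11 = 14398057/13200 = 1090.76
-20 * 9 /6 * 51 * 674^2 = -695042280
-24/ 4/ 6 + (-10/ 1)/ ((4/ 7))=-37/ 2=-18.50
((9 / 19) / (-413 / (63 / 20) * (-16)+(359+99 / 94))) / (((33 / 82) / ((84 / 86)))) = 8740872 / 18686893775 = 0.00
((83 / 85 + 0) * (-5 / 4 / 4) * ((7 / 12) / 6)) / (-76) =581 / 1488384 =0.00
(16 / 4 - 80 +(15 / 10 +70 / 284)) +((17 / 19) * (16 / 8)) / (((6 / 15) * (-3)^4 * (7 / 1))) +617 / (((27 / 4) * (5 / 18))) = 974541391 / 3824415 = 254.82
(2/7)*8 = 16/7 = 2.29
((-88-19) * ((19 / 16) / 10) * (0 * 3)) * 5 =0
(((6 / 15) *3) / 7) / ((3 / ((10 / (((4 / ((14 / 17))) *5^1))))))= 2 / 85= 0.02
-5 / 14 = -0.36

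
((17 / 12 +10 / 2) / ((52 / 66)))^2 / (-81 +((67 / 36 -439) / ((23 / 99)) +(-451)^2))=16500407 / 50111428432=0.00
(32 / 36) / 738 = 4 / 3321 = 0.00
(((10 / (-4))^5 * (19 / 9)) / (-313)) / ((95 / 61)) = 38125 / 90144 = 0.42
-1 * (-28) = 28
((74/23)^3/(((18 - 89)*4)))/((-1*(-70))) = -50653/30234995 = -0.00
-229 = -229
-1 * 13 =-13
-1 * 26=-26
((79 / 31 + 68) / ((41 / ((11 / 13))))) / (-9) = -2673 / 16523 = -0.16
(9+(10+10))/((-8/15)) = -435/8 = -54.38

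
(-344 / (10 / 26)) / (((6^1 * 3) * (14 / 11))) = -12298 / 315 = -39.04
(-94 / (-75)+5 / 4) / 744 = 751 / 223200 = 0.00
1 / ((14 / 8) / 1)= 4 / 7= 0.57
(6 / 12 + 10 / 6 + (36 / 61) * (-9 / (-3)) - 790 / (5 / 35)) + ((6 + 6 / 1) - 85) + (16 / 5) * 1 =-10240429 / 1830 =-5595.86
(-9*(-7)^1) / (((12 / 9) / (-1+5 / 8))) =-567 / 32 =-17.72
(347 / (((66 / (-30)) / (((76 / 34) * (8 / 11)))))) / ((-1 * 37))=527440 / 76109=6.93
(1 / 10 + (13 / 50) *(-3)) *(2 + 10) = -8.16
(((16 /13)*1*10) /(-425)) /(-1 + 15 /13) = -16 /85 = -0.19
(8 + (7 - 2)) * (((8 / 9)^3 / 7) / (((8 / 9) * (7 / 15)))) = 3.14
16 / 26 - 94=-1214 / 13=-93.38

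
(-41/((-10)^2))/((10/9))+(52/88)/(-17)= -75503/187000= -0.40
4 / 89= 0.04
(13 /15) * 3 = 13 /5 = 2.60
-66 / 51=-22 / 17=-1.29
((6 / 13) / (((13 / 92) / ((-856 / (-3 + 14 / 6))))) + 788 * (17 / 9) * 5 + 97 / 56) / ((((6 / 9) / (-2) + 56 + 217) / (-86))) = -42624409147 / 11612328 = -3670.62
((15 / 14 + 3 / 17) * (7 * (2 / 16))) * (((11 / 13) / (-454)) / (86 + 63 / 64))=-0.00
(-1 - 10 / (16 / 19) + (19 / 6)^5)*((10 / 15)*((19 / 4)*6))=45143677 / 7776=5805.51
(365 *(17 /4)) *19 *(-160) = -4715800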